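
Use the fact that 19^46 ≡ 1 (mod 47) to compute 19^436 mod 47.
By Fermat: 19^{46} ≡ 1 (mod 47). 436 ≡ 22 (mod 46). So 19^{436} ≡ 19^{22} ≡ 42 (mod 47)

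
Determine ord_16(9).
Powers of 9 mod 16: 9^1≡9, 9^2≡1. ord_16(9) = 2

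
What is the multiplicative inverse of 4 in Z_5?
Since 5 is prime, by Fermat 4^(-1) ≡ 4^{3} ≡ 4 (mod 5). Verify: 4 × 4 = 16 ≡ 1 (mod 5)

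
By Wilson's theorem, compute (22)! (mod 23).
By Wilson's theorem, (22)! ≡ -1 ≡ 22 (mod 23)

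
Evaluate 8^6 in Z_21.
By repeated squaring mod 21: 8^{1}≡8, 8^{2}≡1, 8^{4}≡1. Then 8^{6} = 8^{4+2} ≡ 1 × 1 ≡ 1 mod 21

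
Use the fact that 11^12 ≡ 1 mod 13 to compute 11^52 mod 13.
By Fermat: 11^{12} ≡ 1 mod 13. 52 = 4×12 + 4. So 11^{52} ≡ 11^{4} ≡ 3 mod 13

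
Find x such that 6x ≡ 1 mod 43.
Since 43 is prime, by Fermat 6^(-1) ≡ 6^{41} ≡ 36 mod 43. Verify: 6 × 36 = 216 ≡ 1 mod 43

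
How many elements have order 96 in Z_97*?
Number of primitive roots mod 97 = φ(p-1) = φ(96) = 32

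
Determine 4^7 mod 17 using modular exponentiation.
By repeated squaring mod 17: 4^{1}≡4, 4^{2}≡16, 4^{4}≡1. Then 4^{7} = 4^{4+2+1} ≡ 1 × 16 × 4 ≡ 13 mod 17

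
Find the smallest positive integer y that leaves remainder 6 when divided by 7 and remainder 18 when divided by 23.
M = 7 × 23 = 161. M₁ = 23, y₁ ≡ 4 (mod 7). M₂ = 7, y₂ ≡ 10 (mod 23). y = 6×23×4 + 18×7×10 ≡ 41 (mod 161)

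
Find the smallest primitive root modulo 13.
g = 2. Powers: [2, 4, 8, 3, 6, 12, 11, ...] generates all 12 non-zero residues.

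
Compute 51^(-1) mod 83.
Since 83 is prime, by Fermat 51^(-1) ≡ 51^{81} ≡ 70 mod 83. Verify: 51 × 70 = 3570 ≡ 1 mod 83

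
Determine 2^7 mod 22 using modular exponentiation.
By repeated squaring (mod 22): 2^{1}≡2, 2^{2}≡4, 2^{4}≡16. Then 2^{7} = 2^{4+2+1} ≡ 16 × 4 × 2 ≡ 18 (mod 22)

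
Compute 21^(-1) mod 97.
Since 97 is prime, by Fermat 21^(-1) ≡ 21^{95} ≡ 37 mod 97. Verify: 21 × 37 = 777 ≡ 1 mod 97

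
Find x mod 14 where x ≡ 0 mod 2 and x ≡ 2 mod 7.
M = 2 × 7 = 14. M₁ = 7, y₁ ≡ 1 mod 2. M₂ = 2, y₂ ≡ 4 mod 7. x = 0×7×1 + 2×2×4 ≡ 2 mod 14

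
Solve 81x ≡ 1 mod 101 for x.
Since 101 is prime, by Fermat 81^(-1) ≡ 81^{99} ≡ 5 mod 101. Verify: 81 × 5 = 405 ≡ 1 mod 101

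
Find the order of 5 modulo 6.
Powers of 5 mod 6: 5^1≡5, 5^2≡1. ord_6(5) = 2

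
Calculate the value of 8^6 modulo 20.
By repeated squaring mod 20: 8^{1}≡8, 8^{2}≡4, 8^{4}≡16. Then 8^{6} = 8^{4+2} ≡ 16 × 4 ≡ 4 mod 20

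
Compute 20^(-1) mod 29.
Since 29 is prime, by Fermat 20^(-1) ≡ 20^{27} ≡ 16 mod 29. Verify: 20 × 16 = 320 ≡ 1 mod 29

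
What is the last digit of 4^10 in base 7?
Using Fermat: 4^{6} ≡ 1 mod 7. 10 ≡ 4 mod 6. So 4^{10} ≡ 4^{4} ≡ 4 mod 7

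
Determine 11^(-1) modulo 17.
Since 17 is prime, by Fermat 11^(-1) ≡ 11^{15} ≡ 14 (mod 17). Verify: 11 × 14 = 154 ≡ 1 (mod 17)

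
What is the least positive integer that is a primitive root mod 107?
g = 2. Powers: [2, 4, 8, 16, 32, 64, 21, 42, ...] generates all 106 non-zero residues.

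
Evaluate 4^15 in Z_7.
Using Fermat: 4^{6} ≡ 1 mod 7. 15 ≡ 3 mod 6. So 4^{15} ≡ 4^{3} ≡ 1 mod 7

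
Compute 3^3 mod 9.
3^{3} = 27 ≡ 0 mod 9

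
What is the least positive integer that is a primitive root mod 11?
g = 2. For each prime q|10: 2^{5}≡10, 2^{2}≡4, none ≡ 1, so ord_11(2) = 10 and 2 is a primitive root.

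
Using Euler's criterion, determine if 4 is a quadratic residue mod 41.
By Euler's criterion: 4^{20} ≡ 1 mod 41. Since this equals 1, 4 is a QR.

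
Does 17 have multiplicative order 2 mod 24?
Powers of 17 mod 24: 17^1≡17, 17^2≡1. First k with 17^k≡1 is k=2. Yes, ord_24(17) = 2.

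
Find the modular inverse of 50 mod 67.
Since 67 is prime, by Fermat 50^(-1) ≡ 50^{65} ≡ 63 mod 67. Verify: 50 × 63 = 3150 ≡ 1 mod 67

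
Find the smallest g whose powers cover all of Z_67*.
g = 2. For each prime q|66: 2^{33}≡66, 2^{22}≡37, 2^{6}≡64, none ≡ 1, so ord_67(2) = 66 and 2 is a primitive root.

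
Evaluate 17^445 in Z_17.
By repeated squaring mod 17: 17^{1}≡0, 17^{2}≡0, 17^{4}≡0, 17^{8}≡0, 17^{16}≡0, 17^{32}≡0, 17^{64}≡0, 17^{128}≡0, 17^{256}≡0. Then 17^{445} = 17^{256+128+32+16+8+4+1} ≡ 0 × 0 × 0 × 0 × 0 × 0 × 0 ≡ 0 mod 17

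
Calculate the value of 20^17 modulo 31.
By repeated squaring mod 31: 20^{1}≡20, 20^{2}≡28, 20^{4}≡9, 20^{8}≡19, 20^{16}≡20. Then 20^{17} = 20^{16+1} ≡ 20 × 20 ≡ 28 mod 31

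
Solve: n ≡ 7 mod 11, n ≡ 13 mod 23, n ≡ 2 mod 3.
M = 11 × 23 × 3 = 759. M₁ = 69, y₁ ≡ 4 mod 11. M₂ = 33, y₂ ≡ 7 mod 23. M₃ = 253, y₃ ≡ 1 mod 3. n = 7×69×4 + 13×33×7 + 2×253×1 ≡ 128 mod 759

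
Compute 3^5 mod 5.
Using Fermat: 3^{4} ≡ 1 (mod 5). 5 ≡ 1 (mod 4). So 3^{5} ≡ 3^{1} ≡ 3 (mod 5)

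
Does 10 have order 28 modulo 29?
ord_29(10) divides 28. For each prime q|28: 10^{14}≡28, 10^{4}≡24, none ≡ 1. So 10 has order 28 and is a primitive root mod 29.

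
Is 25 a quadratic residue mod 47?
By Euler's criterion: 25^{23} ≡ 1 (mod 47). Since this equals 1, 25 is a QR.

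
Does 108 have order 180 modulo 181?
108^{18} ≡ 1 mod 181 and 18 < 180, so ord_181(108) = 18 ≠ 180 and 108 is not a primitive root.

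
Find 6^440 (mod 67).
Using Fermat: 6^{66} ≡ 1 (mod 67). 440 ≡ 44 (mod 66). So 6^{440} ≡ 6^{44} ≡ 29 (mod 67)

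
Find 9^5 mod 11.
By repeated squaring mod 11: 9^{1}≡9, 9^{2}≡4, 9^{4}≡5. Then 9^{5} = 9^{4+1} ≡ 5 × 9 ≡ 1 mod 11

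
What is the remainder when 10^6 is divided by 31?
By repeated squaring mod 31: 10^{1}≡10, 10^{2}≡7, 10^{4}≡18. Then 10^{6} = 10^{4+2} ≡ 18 × 7 ≡ 2 mod 31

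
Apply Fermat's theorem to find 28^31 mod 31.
By Fermat: 28^{30} ≡ 1 mod 31. So 28^{31} = 28^{30} · 28^{1} ≡ 28^{1} ≡ 28 mod 31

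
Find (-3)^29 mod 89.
By repeated squaring mod 89: (-3)^{1}≡86, (-3)^{2}≡9, (-3)^{4}≡81, (-3)^{8}≡64, (-3)^{16}≡2. Then (-3)^{29} = (-3)^{16+8+4+1} ≡ 2 × 64 × 81 × 86 ≡ 46 mod 89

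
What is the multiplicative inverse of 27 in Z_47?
Since 47 is prime, by Fermat 27^(-1) ≡ 27^{45} ≡ 7 (mod 47). Verify: 27 × 7 = 189 ≡ 1 (mod 47)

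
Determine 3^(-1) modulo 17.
Since 17 is prime, by Fermat 3^(-1) ≡ 3^{15} ≡ 6 (mod 17). Verify: 3 × 6 = 18 ≡ 1 (mod 17)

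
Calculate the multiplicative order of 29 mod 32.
Powers of 29 mod 32: 29^1≡29, 29^2≡9, 29^3≡5, 29^4≡17, 29^5≡13, 29^6≡25, 29^7≡21, 29^8≡1. ord_32(29) = 8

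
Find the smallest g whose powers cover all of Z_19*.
g = 2. For each prime q|18: 2^{9}≡18, 2^{6}≡7, none ≡ 1, so ord_19(2) = 18 and 2 is a primitive root.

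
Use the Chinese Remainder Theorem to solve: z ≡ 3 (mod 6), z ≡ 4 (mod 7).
M = 6 × 7 = 42. M₁ = 7, y₁ ≡ 1 (mod 6). M₂ = 6, y₂ ≡ 6 (mod 7). z = 3×7×1 + 4×6×6 ≡ 39 (mod 42)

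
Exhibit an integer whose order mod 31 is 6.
6 has order 6 mod 31 since 6^{6} ≡ 1 (mod 31) and no smaller power works.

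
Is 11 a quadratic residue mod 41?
By Euler's criterion: 11^{20} ≡ 40 (mod 41). Since this equals -1 (≡ 40), 11 is not a QR.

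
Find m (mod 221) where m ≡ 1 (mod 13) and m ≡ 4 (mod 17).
M = 13 × 17 = 221. M₁ = 17, y₁ ≡ 10 (mod 13). M₂ = 13, y₂ ≡ 4 (mod 17). m = 1×17×10 + 4×13×4 ≡ 157 (mod 221)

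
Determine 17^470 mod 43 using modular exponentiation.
Using Fermat: 17^{42} ≡ 1 (mod 43). 470 ≡ 8 (mod 42). So 17^{470} ≡ 17^{8} ≡ 10 (mod 43)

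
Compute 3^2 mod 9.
3^{2} = 9 ≡ 0 mod 9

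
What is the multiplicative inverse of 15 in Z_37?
Since 37 is prime, by Fermat 15^(-1) ≡ 15^{35} ≡ 5 (mod 37). Verify: 15 × 5 = 75 ≡ 1 (mod 37)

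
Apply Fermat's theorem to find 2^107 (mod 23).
By Fermat: 2^{22} ≡ 1 (mod 23). 107 = 4×22 + 19. So 2^{107} ≡ 2^{19} ≡ 3 (mod 23)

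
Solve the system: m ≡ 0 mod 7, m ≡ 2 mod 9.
M = 7 × 9 = 63. M₁ = 9, y₁ ≡ 4 mod 7. M₂ = 7, y₂ ≡ 4 mod 9. m = 0×9×4 + 2×7×4 ≡ 56 mod 63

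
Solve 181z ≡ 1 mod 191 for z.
Since 191 is prime, by Fermat 181^(-1) ≡ 181^{189} ≡ 19 mod 191. Verify: 181 × 19 = 3439 ≡ 1 mod 191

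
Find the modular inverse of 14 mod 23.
Since 23 is prime, by Fermat 14^(-1) ≡ 14^{21} ≡ 5 mod 23. Verify: 14 × 5 = 70 ≡ 1 mod 23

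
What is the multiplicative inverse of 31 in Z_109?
Since 109 is prime, by Fermat 31^(-1) ≡ 31^{107} ≡ 102 mod 109. Verify: 31 × 102 = 3162 ≡ 1 mod 109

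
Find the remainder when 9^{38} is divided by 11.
By Fermat: 9^{10} ≡ 1 (mod 11). 38 = 3×10 + 8. So 9^{38} ≡ 9^{8} ≡ 3 (mod 11)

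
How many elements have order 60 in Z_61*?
Number of primitive roots mod 61 = φ(p-1) = φ(60) = 16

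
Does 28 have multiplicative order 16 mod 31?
Powers of 28 mod 31: 28^1≡28, 28^2≡9, 28^3≡4, 28^4≡19, 28^5≡5, 28^6≡16, 28^7≡14, 28^8≡20, 28^9≡2, 28^10≡25, 28^11≡18, 28^12≡8, 28^13≡7, 28^14≡10, 28^15≡1. Already 28^15≡1, so the order is 15 < 16. No, the actual order is 15.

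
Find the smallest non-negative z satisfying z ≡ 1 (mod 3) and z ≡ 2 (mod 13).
M = 3 × 13 = 39. M₁ = 13, y₁ ≡ 1 (mod 3). M₂ = 3, y₂ ≡ 9 (mod 13). z = 1×13×1 + 2×3×9 ≡ 28 (mod 39)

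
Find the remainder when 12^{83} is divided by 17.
By Fermat: 12^{16} ≡ 1 mod 17. 83 = 5×16 + 3. So 12^{83} ≡ 12^{3} ≡ 11 mod 17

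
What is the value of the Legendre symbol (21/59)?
(21/59) = 21^{29} mod 59 = 1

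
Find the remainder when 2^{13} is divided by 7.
By Fermat: 2^{6} ≡ 1 mod 7. 13 = 2×6 + 1. So 2^{13} ≡ 2^{1} ≡ 2 mod 7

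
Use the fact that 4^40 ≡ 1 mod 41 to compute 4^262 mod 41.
By Fermat: 4^{40} ≡ 1 mod 41. 262 ≡ 22 mod 40. So 4^{262} ≡ 4^{22} ≡ 16 mod 41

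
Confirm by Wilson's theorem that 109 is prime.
(108)! mod 109 = 108. Since this equals -1 (mod 109), Wilson confirms 109 is prime.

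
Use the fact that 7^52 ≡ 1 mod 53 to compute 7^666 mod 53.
By Fermat: 7^{52} ≡ 1 mod 53. 666 ≡ 42 mod 52. So 7^{666} ≡ 7^{42} ≡ 28 mod 53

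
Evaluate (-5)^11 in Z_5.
By repeated squaring (mod 5): (-5)^{1}≡0, (-5)^{2}≡0, (-5)^{4}≡0, (-5)^{8}≡0. Then (-5)^{11} = (-5)^{8+2+1} ≡ 0 × 0 × 0 ≡ 0 (mod 5)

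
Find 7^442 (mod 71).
Using Fermat: 7^{70} ≡ 1 (mod 71). 442 ≡ 22 (mod 70). So 7^{442} ≡ 7^{22} ≡ 38 (mod 71)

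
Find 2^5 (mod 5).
Using Fermat: 2^{4} ≡ 1 (mod 5). 5 ≡ 1 (mod 4). So 2^{5} ≡ 2^{1} ≡ 2 (mod 5)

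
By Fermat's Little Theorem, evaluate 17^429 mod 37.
By Fermat: 17^{36} ≡ 1 mod 37. 429 ≡ 33 mod 36. So 17^{429} ≡ 17^{33} ≡ 23 mod 37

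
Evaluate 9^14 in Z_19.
By repeated squaring (mod 19): 9^{1}≡9, 9^{2}≡5, 9^{4}≡6, 9^{8}≡17. Then 9^{14} = 9^{8+4+2} ≡ 17 × 6 × 5 ≡ 16 (mod 19)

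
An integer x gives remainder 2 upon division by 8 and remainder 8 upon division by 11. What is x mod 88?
M = 8 × 11 = 88. M₁ = 11, y₁ ≡ 3 mod 8. M₂ = 8, y₂ ≡ 7 mod 11. x = 2×11×3 + 8×8×7 ≡ 74 mod 88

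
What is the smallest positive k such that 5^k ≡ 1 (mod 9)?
Powers of 5 mod 9: 5^1≡5, 5^2≡7, 5^3≡8, 5^4≡4, 5^5≡2, 5^6≡1. Order = 6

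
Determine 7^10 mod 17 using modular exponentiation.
By repeated squaring mod 17: 7^{1}≡7, 7^{2}≡15, 7^{4}≡4, 7^{8}≡16. Then 7^{10} = 7^{8+2} ≡ 16 × 15 ≡ 2 mod 17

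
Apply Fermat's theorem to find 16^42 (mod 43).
By Fermat's Little Theorem, 16^{42} ≡ 1 (mod 43) since 43 is prime and gcd(16, 43) = 1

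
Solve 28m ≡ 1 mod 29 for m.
Since 29 is prime, by Fermat 28^(-1) ≡ 28^{27} ≡ 28 mod 29. Verify: 28 × 28 = 784 ≡ 1 mod 29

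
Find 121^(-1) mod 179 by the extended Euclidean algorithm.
Extended GCD: 121(-71) + 179(48) = 1. So 121^(-1) ≡ -71 ≡ 108 mod 179. Verify: 121 × 108 = 13068 ≡ 1 mod 179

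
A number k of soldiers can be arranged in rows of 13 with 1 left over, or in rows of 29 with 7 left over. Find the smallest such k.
M = 13 × 29 = 377. M₁ = 29, y₁ ≡ 9 (mod 13). M₂ = 13, y₂ ≡ 9 (mod 29). k = 1×29×9 + 7×13×9 ≡ 326 (mod 377)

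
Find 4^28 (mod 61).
By repeated squaring (mod 61): 4^{1}≡4, 4^{2}≡16, 4^{4}≡12, 4^{8}≡22, 4^{16}≡57. Then 4^{28} = 4^{16+8+4} ≡ 57 × 22 × 12 ≡ 42 (mod 61)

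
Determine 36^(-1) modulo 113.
Since 113 is prime, by Fermat 36^(-1) ≡ 36^{111} ≡ 22 (mod 113). Verify: 36 × 22 = 792 ≡ 1 (mod 113)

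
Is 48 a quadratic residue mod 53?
By Euler's criterion: 48^{26} ≡ 52 mod 53. Since this equals -1 (≡ 52), 48 is not a QR.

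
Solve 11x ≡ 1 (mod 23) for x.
Since 23 is prime, by Fermat 11^(-1) ≡ 11^{21} ≡ 21 (mod 23). Verify: 11 × 21 = 231 ≡ 1 (mod 23)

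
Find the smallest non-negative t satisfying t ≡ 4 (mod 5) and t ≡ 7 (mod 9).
M = 5 × 9 = 45. M₁ = 9, y₁ ≡ 4 (mod 5). M₂ = 5, y₂ ≡ 2 (mod 9). t = 4×9×4 + 7×5×2 ≡ 34 (mod 45)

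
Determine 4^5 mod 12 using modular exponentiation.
By repeated squaring (mod 12): 4^{1}≡4, 4^{2}≡4, 4^{4}≡4. Then 4^{5} = 4^{4+1} ≡ 4 × 4 ≡ 4 (mod 12)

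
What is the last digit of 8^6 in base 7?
Using Fermat: 8^{6} ≡ 1 mod 7. 6 ≡ 0 mod 6. So 8^{6} ≡ 8^{0} ≡ 1 mod 7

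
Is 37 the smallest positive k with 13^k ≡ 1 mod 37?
Powers of 13 mod 37: 13^1≡13, 13^2≡21, 13^3≡14, 13^4≡34, 13^5≡35, 13^6≡11, 13^7≡32, 13^8≡9, 13^9≡6, 13^10≡4, 13^11≡15, 13^12≡10, 13^13≡19, 13^14≡25, 13^15≡29, 13^16≡7, 13^17≡17, 13^18≡36, 13^19≡24, 13^20≡16, 13^21≡23, 13^22≡3, 13^23≡2, 13^24≡26, 13^25≡5, 13^26≡28, 13^27≡31, 13^28≡33, 13^29≡22, 13^30≡27, 13^31≡18, 13^32≡12, 13^33≡8, 13^34≡30, 13^35≡20, 13^36≡1. Already 13^36≡1, so the order is 36 < 37. No, the actual order is 36.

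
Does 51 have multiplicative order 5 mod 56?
Powers of 51 mod 56: 51^1≡51, 51^2≡25, 51^3≡43, 51^4≡9, 51^5≡11, 51^6≡1. 51^5≡11≢1, so ord ≠ 5. No, the actual order is 6.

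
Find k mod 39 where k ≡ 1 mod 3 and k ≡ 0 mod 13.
M = 3 × 13 = 39. M₁ = 13, y₁ ≡ 1 mod 3. M₂ = 3, y₂ ≡ 9 mod 13. k = 1×13×1 + 0×3×9 ≡ 13 mod 39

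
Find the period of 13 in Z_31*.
Powers of 13 mod 31: 13^1≡13, 13^2≡14, 13^3≡27, 13^4≡10, 13^5≡6, 13^6≡16, 13^7≡22, 13^8≡7, 13^9≡29, 13^10≡5, 13^11≡3, 13^12≡8, 13^13≡11, 13^14≡19, 13^15≡30, 13^16≡18, 13^17≡17, 13^18≡4, 13^19≡21, 13^20≡25, 13^21≡15, 13^22≡9, 13^23≡24, 13^24≡2, 13^25≡26, 13^26≡28, 13^27≡23, 13^28≡20, 13^29≡12, 13^30≡1. Order = 30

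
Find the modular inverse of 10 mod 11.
Since 11 is prime, by Fermat 10^(-1) ≡ 10^{9} ≡ 10 (mod 11). Verify: 10 × 10 = 100 ≡ 1 (mod 11)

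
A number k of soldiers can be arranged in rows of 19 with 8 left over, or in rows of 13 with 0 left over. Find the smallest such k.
M = 19 × 13 = 247. M₁ = 13, y₁ ≡ 3 mod 19. M₂ = 19, y₂ ≡ 11 mod 13. k = 8×13×3 + 0×19×11 ≡ 65 mod 247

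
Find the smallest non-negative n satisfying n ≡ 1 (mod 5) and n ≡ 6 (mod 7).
M = 5 × 7 = 35. M₁ = 7, y₁ ≡ 3 (mod 5). M₂ = 5, y₂ ≡ 3 (mod 7). n = 1×7×3 + 6×5×3 ≡ 6 (mod 35)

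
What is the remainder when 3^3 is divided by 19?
3^{3} = 27 ≡ 8 mod 19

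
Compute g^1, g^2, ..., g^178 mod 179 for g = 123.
123^1, 123^2, ..., 123^{178} mod 179: [123, 93, 162, 57, 30, 110, 105, 27, 99, 5, 78, 107, 94, 106, 150, 13, 167, 135, 137, 25, 32, 177, 112, 172, 34, 65, 119, 138, 148, 125, 160, 169, 23, 144, 170, 146, 58, 153, 24, 88, 84, 129, 115, 4, 134, 14, 111, 49, 120, 82, 62, 108, 38, 20, 133, 70, 18, 66, 63, 52, 131, 3, 11, 100, 128, 171, 90, 151, 136, 81, 118, 15, 55, 142, 103, 139, 92, 39, 143, 47, 53, 75, 96, 173, 157, 158, 102, 16, 178, 56, 86, 17, 122, 149, 69, 74, 152, 80, 174, 101, 72, 85, 73, 29, 166, 12, 44, 42, 154, 147, 2, 67, 7, 145, 114, 60, 41, 31, 54, 19, 10, 156, 35, 9, 33, 121, 26, 155, 91, 95, 50, 64, 175, 45, 165, 68, 130, 59, 97, 117, 71, 141, 159, 46, 109, 161, 113, 116, 127, 48, 176, 168, 79, 51, 8, 89, 28, 43, 98, 61, 164, 124, 37, 76, 40, 87, 140, 36, 132, 126, 104, 83, 6, 22, 21, 77, 163, 1]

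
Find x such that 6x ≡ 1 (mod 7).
Since 7 is prime, by Fermat 6^(-1) ≡ 6^{5} ≡ 6 (mod 7). Verify: 6 × 6 = 36 ≡ 1 (mod 7)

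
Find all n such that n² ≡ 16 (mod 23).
The square roots of 16 mod 23 are 4 and 19. Verify: 4² = 16 ≡ 16 (mod 23)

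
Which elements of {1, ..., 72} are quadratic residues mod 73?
Squares in Z_73*: {1, 2, 3, 4, 6, 8, 9, 12, 16, 18, 19, 23, 24, 25, 27, 32, 35, 36, 37, 38, 41, 46, 48, 49, 50, 54, 55, 57, 61, 64, 65, 67, 69, 70, 71, 72}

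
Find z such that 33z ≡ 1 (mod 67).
Since 67 is prime, by Fermat 33^(-1) ≡ 33^{65} ≡ 65 (mod 67). Verify: 33 × 65 = 2145 ≡ 1 (mod 67)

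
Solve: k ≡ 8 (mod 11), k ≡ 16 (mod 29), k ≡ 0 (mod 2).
M = 11 × 29 × 2 = 638. M₁ = 58, y₁ ≡ 4 (mod 11). M₂ = 22, y₂ ≡ 4 (mod 29). M₃ = 319, y₃ ≡ 1 (mod 2). k = 8×58×4 + 16×22×4 + 0×319×1 ≡ 74 (mod 638)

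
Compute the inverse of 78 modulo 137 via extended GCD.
Extended GCD: 78(65) + 137(-37) = 1. So 78^(-1) ≡ 65 mod 137. Verify: 78 × 65 = 5070 ≡ 1 mod 137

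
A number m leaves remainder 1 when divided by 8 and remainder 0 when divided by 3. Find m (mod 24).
M = 8 × 3 = 24. M₁ = 3, y₁ ≡ 3 (mod 8). M₂ = 8, y₂ ≡ 2 (mod 3). m = 1×3×3 + 0×8×2 ≡ 9 (mod 24)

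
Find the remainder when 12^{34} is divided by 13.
By Fermat: 12^{12} ≡ 1 (mod 13). 34 = 2×12 + 10. So 12^{34} ≡ 12^{10} ≡ 1 (mod 13)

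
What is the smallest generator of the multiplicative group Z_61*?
g = 2. For each prime q|60: 2^{30}≡60, 2^{20}≡47, 2^{12}≡9, none ≡ 1, so ord_61(2) = 60 and 2 is a primitive root.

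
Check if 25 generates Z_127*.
25^{21} ≡ 1 mod 127 and 21 < 126, so ord_127(25) = 21 ≠ 126 and 25 is not a primitive root.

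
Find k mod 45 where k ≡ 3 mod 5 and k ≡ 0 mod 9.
M = 5 × 9 = 45. M₁ = 9, y₁ ≡ 4 mod 5. M₂ = 5, y₂ ≡ 2 mod 9. k = 3×9×4 + 0×5×2 ≡ 18 mod 45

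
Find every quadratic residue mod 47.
Squares in Z_47*: {1, 2, 3, 4, 6, 7, 8, 9, 12, 14, 16, 17, 18, 21, 24, 25, 27, 28, 32, 34, 36, 37, 42}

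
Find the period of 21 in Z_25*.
Powers of 21 mod 25: 21^1≡21, 21^2≡16, 21^3≡11, 21^4≡6, 21^5≡1. Order = 5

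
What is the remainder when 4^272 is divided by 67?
Using Fermat: 4^{66} ≡ 1 mod 67. 272 ≡ 8 mod 66. So 4^{272} ≡ 4^{8} ≡ 10 mod 67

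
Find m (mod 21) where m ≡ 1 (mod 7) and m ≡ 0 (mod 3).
M = 7 × 3 = 21. M₁ = 3, y₁ ≡ 5 (mod 7). M₂ = 7, y₂ ≡ 1 (mod 3). m = 1×3×5 + 0×7×1 ≡ 15 (mod 21)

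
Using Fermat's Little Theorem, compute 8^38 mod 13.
By Fermat: 8^{12} ≡ 1 (mod 13). 38 = 3×12 + 2. So 8^{38} ≡ 8^{2} ≡ 12 (mod 13)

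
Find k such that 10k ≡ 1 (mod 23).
Since 23 is prime, by Fermat 10^(-1) ≡ 10^{21} ≡ 7 (mod 23). Verify: 10 × 7 = 70 ≡ 1 (mod 23)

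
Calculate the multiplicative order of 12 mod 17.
Powers of 12 mod 17: 12^1≡12, 12^2≡8, 12^3≡11, 12^4≡13, 12^5≡3, 12^6≡2, 12^7≡7, 12^8≡16, 12^9≡5, 12^10≡9, 12^11≡6, 12^12≡4, 12^13≡14, 12^14≡15, 12^15≡10, 12^16≡1. ord_17(12) = 16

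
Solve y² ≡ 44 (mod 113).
The square roots of 44 mod 113 are 65 and 48. Verify: 65² = 4225 ≡ 44 (mod 113)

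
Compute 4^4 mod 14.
4^{4} = 256 ≡ 4 (mod 14)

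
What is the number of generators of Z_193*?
A prime p has φ(p-1) primitive roots; here φ(192) = 64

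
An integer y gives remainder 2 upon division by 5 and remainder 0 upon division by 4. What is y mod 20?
M = 5 × 4 = 20. M₁ = 4, y₁ ≡ 4 mod 5. M₂ = 5, y₂ ≡ 1 mod 4. y = 2×4×4 + 0×5×1 ≡ 12 mod 20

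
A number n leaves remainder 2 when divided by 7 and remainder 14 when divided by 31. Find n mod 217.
M = 7 × 31 = 217. M₁ = 31, y₁ ≡ 5 mod 7. M₂ = 7, y₂ ≡ 9 mod 31. n = 2×31×5 + 14×7×9 ≡ 107 mod 217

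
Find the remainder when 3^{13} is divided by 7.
By Fermat: 3^{6} ≡ 1 mod 7. 13 = 2×6 + 1. So 3^{13} ≡ 3^{1} ≡ 3 mod 7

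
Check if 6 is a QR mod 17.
By Euler's criterion: 6^{8} ≡ 16 mod 17. Since this equals -1 (≡ 16), 6 is not a QR.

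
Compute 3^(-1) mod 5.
Since 5 is prime, by Fermat 3^(-1) ≡ 3^{3} ≡ 2 mod 5. Verify: 3 × 2 = 6 ≡ 1 mod 5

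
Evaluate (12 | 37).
(12/37) = 12^{18} mod 37 = 1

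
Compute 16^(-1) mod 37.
Since 37 is prime, by Fermat 16^(-1) ≡ 16^{35} ≡ 7 mod 37. Verify: 16 × 7 = 112 ≡ 1 mod 37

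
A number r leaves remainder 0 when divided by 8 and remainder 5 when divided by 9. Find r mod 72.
M = 8 × 9 = 72. M₁ = 9, y₁ ≡ 1 mod 8. M₂ = 8, y₂ ≡ 8 mod 9. r = 0×9×1 + 5×8×8 ≡ 32 mod 72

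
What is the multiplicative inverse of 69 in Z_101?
Since 101 is prime, by Fermat 69^(-1) ≡ 69^{99} ≡ 41 (mod 101). Verify: 69 × 41 = 2829 ≡ 1 (mod 101)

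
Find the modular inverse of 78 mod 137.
Since 137 is prime, by Fermat 78^(-1) ≡ 78^{135} ≡ 65 (mod 137). Verify: 78 × 65 = 5070 ≡ 1 (mod 137)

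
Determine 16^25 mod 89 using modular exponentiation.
By repeated squaring (mod 89): 16^{1}≡16, 16^{2}≡78, 16^{4}≡32, 16^{8}≡45, 16^{16}≡67. Then 16^{25} = 16^{16+8+1} ≡ 67 × 45 × 16 ≡ 2 (mod 89)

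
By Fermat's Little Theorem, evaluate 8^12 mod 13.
By Fermat's Little Theorem, 8^{12} ≡ 1 mod 13 since 13 is prime and gcd(8, 13) = 1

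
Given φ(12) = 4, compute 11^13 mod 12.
By Euler: 11^{4} ≡ 1 (mod 12) since gcd(11, 12) = 1. 13 = 3×4 + 1. So 11^{13} ≡ 11^{1} ≡ 11 (mod 12)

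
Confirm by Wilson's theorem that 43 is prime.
(42)! mod 43 = 42. Since this equals -1 (mod 43), Wilson confirms 43 is prime.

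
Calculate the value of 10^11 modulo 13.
By repeated squaring mod 13: 10^{1}≡10, 10^{2}≡9, 10^{4}≡3, 10^{8}≡9. Then 10^{11} = 10^{8+2+1} ≡ 9 × 9 × 10 ≡ 4 mod 13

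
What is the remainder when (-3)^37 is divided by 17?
Using Fermat: (-3)^{16} ≡ 1 (mod 17). 37 ≡ 5 (mod 16). So (-3)^{37} ≡ (-3)^{5} ≡ 12 (mod 17)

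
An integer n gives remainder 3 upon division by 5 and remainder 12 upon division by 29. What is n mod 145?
M = 5 × 29 = 145. M₁ = 29, y₁ ≡ 4 mod 5. M₂ = 5, y₂ ≡ 6 mod 29. n = 3×29×4 + 12×5×6 ≡ 128 mod 145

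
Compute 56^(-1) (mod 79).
Since 79 is prime, by Fermat 56^(-1) ≡ 56^{77} ≡ 24 (mod 79). Verify: 56 × 24 = 1344 ≡ 1 (mod 79)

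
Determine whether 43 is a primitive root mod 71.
43^{35} ≡ 1 mod 71 and 35 < 70, so ord_71(43) = 35 ≠ 70 and 43 is not a primitive root.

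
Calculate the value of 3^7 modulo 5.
Using Fermat: 3^{4} ≡ 1 mod 5. 7 ≡ 3 mod 4. So 3^{7} ≡ 3^{3} ≡ 2 mod 5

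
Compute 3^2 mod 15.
3^{2} = 9 ≡ 9 (mod 15)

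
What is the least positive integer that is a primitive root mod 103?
g = 5. Powers: [5, 25, 22, 7, 35, 72, 51, ...] generates all 102 non-zero residues.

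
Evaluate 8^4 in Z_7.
8^{4} = 4096 ≡ 1 (mod 7)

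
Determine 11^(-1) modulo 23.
Since 23 is prime, by Fermat 11^(-1) ≡ 11^{21} ≡ 21 mod 23. Verify: 11 × 21 = 231 ≡ 1 mod 23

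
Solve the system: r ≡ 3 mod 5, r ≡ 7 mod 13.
M = 5 × 13 = 65. M₁ = 13, y₁ ≡ 2 mod 5. M₂ = 5, y₂ ≡ 8 mod 13. r = 3×13×2 + 7×5×8 ≡ 33 mod 65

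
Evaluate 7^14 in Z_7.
By repeated squaring mod 7: 7^{1}≡0, 7^{2}≡0, 7^{4}≡0, 7^{8}≡0. Then 7^{14} = 7^{8+4+2} ≡ 0 × 0 × 0 ≡ 0 mod 7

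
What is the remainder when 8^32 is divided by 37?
By repeated squaring (mod 37): 8^{1}≡8, 8^{2}≡27, 8^{4}≡26, 8^{8}≡10, 8^{16}≡26, 8^{32}≡10. So 8^{32} ≡ 10 (mod 37)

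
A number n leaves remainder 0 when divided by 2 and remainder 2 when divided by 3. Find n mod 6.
M = 2 × 3 = 6. M₁ = 3, y₁ ≡ 1 mod 2. M₂ = 2, y₂ ≡ 2 mod 3. n = 0×3×1 + 2×2×2 ≡ 2 mod 6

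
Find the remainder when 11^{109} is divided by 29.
By Fermat: 11^{28} ≡ 1 mod 29. 109 = 3×28 + 25. So 11^{109} ≡ 11^{25} ≡ 19 mod 29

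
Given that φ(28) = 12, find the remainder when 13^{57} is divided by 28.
By Euler: 13^{12} ≡ 1 mod 28 since gcd(13, 28) = 1. 57 = 4×12 + 9. So 13^{57} ≡ 13^{9} ≡ 13 mod 28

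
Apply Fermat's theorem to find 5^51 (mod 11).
By Fermat: 5^{10} ≡ 1 (mod 11). 51 = 5×10 + 1. So 5^{51} ≡ 5^{1} ≡ 5 (mod 11)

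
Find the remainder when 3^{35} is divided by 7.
By Fermat: 3^{6} ≡ 1 mod 7. 35 = 5×6 + 5. So 3^{35} ≡ 3^{5} ≡ 5 mod 7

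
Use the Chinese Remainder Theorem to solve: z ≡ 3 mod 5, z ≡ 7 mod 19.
M = 5 × 19 = 95. M₁ = 19, y₁ ≡ 4 mod 5. M₂ = 5, y₂ ≡ 4 mod 19. z = 3×19×4 + 7×5×4 ≡ 83 mod 95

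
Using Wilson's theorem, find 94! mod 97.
(96)! = (94)! × (95) × (96) ≡ -1 (mod 97). So (94)! ≡ -1 × [(96)(95)]^(-1) ≡ 48 (mod 97)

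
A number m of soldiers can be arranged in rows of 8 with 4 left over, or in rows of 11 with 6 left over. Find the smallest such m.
M = 8 × 11 = 88. M₁ = 11, y₁ ≡ 3 (mod 8). M₂ = 8, y₂ ≡ 7 (mod 11). m = 4×11×3 + 6×8×7 ≡ 28 (mod 88)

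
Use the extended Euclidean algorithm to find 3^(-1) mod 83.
Extended GCD: 3(28) + 83(-1) = 1. So 3^(-1) ≡ 28 (mod 83). Verify: 3 × 28 = 84 ≡ 1 (mod 83)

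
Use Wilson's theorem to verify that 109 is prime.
(108)! mod 109 = 108. Since this equals -1 (mod 109), Wilson confirms 109 is prime.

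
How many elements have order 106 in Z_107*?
A prime p has φ(p-1) primitive roots; here φ(106) = 52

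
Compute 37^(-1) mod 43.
Since 43 is prime, by Fermat 37^(-1) ≡ 37^{41} ≡ 7 mod 43. Verify: 37 × 7 = 259 ≡ 1 mod 43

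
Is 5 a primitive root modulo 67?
5^{22} ≡ 1 (mod 67) and 22 < 66, so ord_67(5) = 22 ≠ 66 and 5 is not a primitive root.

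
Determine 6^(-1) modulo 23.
Since 23 is prime, by Fermat 6^(-1) ≡ 6^{21} ≡ 4 mod 23. Verify: 6 × 4 = 24 ≡ 1 mod 23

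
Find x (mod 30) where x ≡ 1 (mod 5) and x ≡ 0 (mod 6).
M = 5 × 6 = 30. M₁ = 6, y₁ ≡ 1 (mod 5). M₂ = 5, y₂ ≡ 5 (mod 6). x = 1×6×1 + 0×5×5 ≡ 6 (mod 30)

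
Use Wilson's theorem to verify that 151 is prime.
(150)! mod 151 = 150. Since this equals -1 (mod 151), Wilson confirms 151 is prime.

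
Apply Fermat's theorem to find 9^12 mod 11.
By Fermat: 9^{10} ≡ 1 mod 11. So 9^{12} = 9^{10} · 9^{2} ≡ 9^{2} ≡ 4 mod 11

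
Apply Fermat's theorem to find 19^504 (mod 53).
By Fermat: 19^{52} ≡ 1 (mod 53). 504 ≡ 36 (mod 52). So 19^{504} ≡ 19^{36} ≡ 42 (mod 53)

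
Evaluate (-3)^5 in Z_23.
By repeated squaring mod 23: (-3)^{1}≡20, (-3)^{2}≡9, (-3)^{4}≡12. Then (-3)^{5} = (-3)^{4+1} ≡ 12 × 20 ≡ 10 mod 23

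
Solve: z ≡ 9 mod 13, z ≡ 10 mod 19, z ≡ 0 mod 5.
M = 13 × 19 × 5 = 1235. M₁ = 95, y₁ ≡ 10 mod 13. M₂ = 65, y₂ ≡ 12 mod 19. M₃ = 247, y₃ ≡ 3 mod 5. z = 9×95×10 + 10×65×12 + 0×247×3 ≡ 295 mod 1235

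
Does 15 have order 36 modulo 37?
ord_37(15) divides 36. For each prime q|36: 15^{18}≡36, 15^{12}≡26, none ≡ 1. So 15 has order 36 and is a primitive root mod 37.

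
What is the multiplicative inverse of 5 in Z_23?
Since 23 is prime, by Fermat 5^(-1) ≡ 5^{21} ≡ 14 mod 23. Verify: 5 × 14 = 70 ≡ 1 mod 23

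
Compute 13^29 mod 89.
By repeated squaring mod 89: 13^{1}≡13, 13^{2}≡80, 13^{4}≡81, 13^{8}≡64, 13^{16}≡2. Then 13^{29} = 13^{16+8+4+1} ≡ 2 × 64 × 81 × 13 ≡ 38 mod 89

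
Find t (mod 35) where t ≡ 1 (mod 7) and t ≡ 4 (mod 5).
M = 7 × 5 = 35. M₁ = 5, y₁ ≡ 3 (mod 7). M₂ = 7, y₂ ≡ 3 (mod 5). t = 1×5×3 + 4×7×3 ≡ 29 (mod 35)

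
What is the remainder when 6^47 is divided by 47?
Using Fermat: 6^{46} ≡ 1 mod 47. 47 ≡ 1 mod 46. So 6^{47} ≡ 6^{1} ≡ 6 mod 47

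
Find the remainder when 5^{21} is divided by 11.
By Fermat: 5^{10} ≡ 1 mod 11. 21 = 2×10 + 1. So 5^{21} ≡ 5^{1} ≡ 5 mod 11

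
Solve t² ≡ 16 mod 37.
The square roots of 16 mod 37 are 33 and 4. Verify: 33² = 1089 ≡ 16 mod 37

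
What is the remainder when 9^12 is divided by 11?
Using Fermat: 9^{10} ≡ 1 mod 11. 12 ≡ 2 mod 10. So 9^{12} ≡ 9^{2} ≡ 4 mod 11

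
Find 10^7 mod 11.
By repeated squaring mod 11: 10^{1}≡10, 10^{2}≡1, 10^{4}≡1. Then 10^{7} = 10^{4+2+1} ≡ 1 × 1 × 10 ≡ 10 mod 11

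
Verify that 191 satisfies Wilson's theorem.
(190)! mod 191 = 190. Since this equals -1 mod 191, Wilson confirms 191 is prime.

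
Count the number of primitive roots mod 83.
A prime p has φ(p-1) primitive roots; here φ(82) = 40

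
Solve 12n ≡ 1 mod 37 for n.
Since 37 is prime, by Fermat 12^(-1) ≡ 12^{35} ≡ 34 mod 37. Verify: 12 × 34 = 408 ≡ 1 mod 37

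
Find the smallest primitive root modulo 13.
g = 2. Powers: [2, 4, 8, 3, 6, 12, 11, 9, 5, 10, ...] generates all 12 non-zero residues.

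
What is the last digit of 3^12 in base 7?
Using Fermat: 3^{6} ≡ 1 mod 7. 12 ≡ 0 mod 6. So 3^{12} ≡ 3^{0} ≡ 1 mod 7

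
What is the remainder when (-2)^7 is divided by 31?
By repeated squaring mod 31: (-2)^{1}≡29, (-2)^{2}≡4, (-2)^{4}≡16. Then (-2)^{7} = (-2)^{4+2+1} ≡ 16 × 4 × 29 ≡ 27 mod 31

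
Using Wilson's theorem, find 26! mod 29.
(28)! = (26)! × (27) × (28) ≡ -1 (mod 29). So (26)! ≡ -1 × [(28)(27)]^(-1) ≡ 14 (mod 29)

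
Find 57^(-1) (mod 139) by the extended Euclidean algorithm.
Extended GCD: 57(-39) + 139(16) = 1. So 57^(-1) ≡ -39 ≡ 100 (mod 139). Verify: 57 × 100 = 5700 ≡ 1 (mod 139)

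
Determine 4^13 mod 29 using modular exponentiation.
By repeated squaring (mod 29): 4^{1}≡4, 4^{2}≡16, 4^{4}≡24, 4^{8}≡25. Then 4^{13} = 4^{8+4+1} ≡ 25 × 24 × 4 ≡ 22 (mod 29)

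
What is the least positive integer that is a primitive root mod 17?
g = 3. Powers: [3, 9, 10, 13, 5, 15, ...] generates all 16 non-zero residues.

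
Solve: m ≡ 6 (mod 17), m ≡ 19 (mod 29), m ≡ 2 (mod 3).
M = 17 × 29 × 3 = 1479. M₁ = 87, y₁ ≡ 9 (mod 17). M₂ = 51, y₂ ≡ 4 (mod 29). M₃ = 493, y₃ ≡ 1 (mod 3). m = 6×87×9 + 19×51×4 + 2×493×1 ≡ 686 (mod 1479)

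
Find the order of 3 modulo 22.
Powers of 3 mod 22: 3^1≡3, 3^2≡9, 3^3≡5, 3^4≡15, 3^5≡1. So the order of 3 is 5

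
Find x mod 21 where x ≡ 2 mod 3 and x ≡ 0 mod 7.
M = 3 × 7 = 21. M₁ = 7, y₁ ≡ 1 mod 3. M₂ = 3, y₂ ≡ 5 mod 7. x = 2×7×1 + 0×3×5 ≡ 14 mod 21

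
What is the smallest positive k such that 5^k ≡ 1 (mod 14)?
Powers of 5 mod 14: 5^1≡5, 5^2≡11, 5^3≡13, 5^4≡9, 5^5≡3, 5^6≡1. Order = 6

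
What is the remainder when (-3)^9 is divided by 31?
By repeated squaring mod 31: (-3)^{1}≡28, (-3)^{2}≡9, (-3)^{4}≡19, (-3)^{8}≡20. Then (-3)^{9} = (-3)^{8+1} ≡ 20 × 28 ≡ 2 mod 31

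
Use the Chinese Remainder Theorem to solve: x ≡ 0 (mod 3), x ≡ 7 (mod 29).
M = 3 × 29 = 87. M₁ = 29, y₁ ≡ 2 (mod 3). M₂ = 3, y₂ ≡ 10 (mod 29). x = 0×29×2 + 7×3×10 ≡ 36 (mod 87)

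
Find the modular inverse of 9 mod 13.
Since 13 is prime, by Fermat 9^(-1) ≡ 9^{11} ≡ 3 (mod 13). Verify: 9 × 3 = 27 ≡ 1 (mod 13)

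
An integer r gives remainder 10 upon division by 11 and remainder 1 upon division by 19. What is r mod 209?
M = 11 × 19 = 209. M₁ = 19, y₁ ≡ 7 mod 11. M₂ = 11, y₂ ≡ 7 mod 19. r = 10×19×7 + 1×11×7 ≡ 153 mod 209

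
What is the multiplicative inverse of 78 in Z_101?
Since 101 is prime, by Fermat 78^(-1) ≡ 78^{99} ≡ 79 mod 101. Verify: 78 × 79 = 6162 ≡ 1 mod 101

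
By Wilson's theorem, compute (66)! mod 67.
By Wilson's theorem, (66)! ≡ -1 ≡ 66 mod 67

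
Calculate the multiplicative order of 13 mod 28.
Powers of 13 mod 28: 13^1≡13, 13^2≡1. So the order of 13 is 2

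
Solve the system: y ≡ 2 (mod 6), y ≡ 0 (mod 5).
M = 6 × 5 = 30. M₁ = 5, y₁ ≡ 5 (mod 6). M₂ = 6, y₂ ≡ 1 (mod 5). y = 2×5×5 + 0×6×1 ≡ 20 (mod 30)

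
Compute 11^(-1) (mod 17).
Since 17 is prime, by Fermat 11^(-1) ≡ 11^{15} ≡ 14 (mod 17). Verify: 11 × 14 = 154 ≡ 1 (mod 17)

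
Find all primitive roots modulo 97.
There are φ(96) = 32 primitive roots mod 97: {5, 7, 10, 13, 14, 15, 17, 21, 23, 26, 29, 37, 38, 39, 40, 41, 56, 57, 58, 59, 60, 68, 71, 74, 76, 80, 82, 83, 84, 87, 90, 92}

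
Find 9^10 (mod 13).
By repeated squaring (mod 13): 9^{1}≡9, 9^{2}≡3, 9^{4}≡9, 9^{8}≡3. Then 9^{10} = 9^{8+2} ≡ 3 × 3 ≡ 9 (mod 13)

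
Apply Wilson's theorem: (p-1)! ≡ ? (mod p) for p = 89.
By Wilson's theorem, (88)! ≡ -1 ≡ 88 mod 89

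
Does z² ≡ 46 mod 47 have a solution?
By Euler's criterion: 46^{23} ≡ 46 mod 47. Since this equals -1 (≡ 46), 46 is not a QR.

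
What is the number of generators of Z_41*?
Number of primitive roots mod 41 = φ(p-1) = φ(40) = 16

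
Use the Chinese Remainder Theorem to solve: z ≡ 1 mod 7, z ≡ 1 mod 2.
M = 7 × 2 = 14. M₁ = 2, y₁ ≡ 4 mod 7. M₂ = 7, y₂ ≡ 1 mod 2. z = 1×2×4 + 1×7×1 ≡ 1 mod 14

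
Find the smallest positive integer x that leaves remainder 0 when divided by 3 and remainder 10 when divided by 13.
M = 3 × 13 = 39. M₁ = 13, y₁ ≡ 1 mod 3. M₂ = 3, y₂ ≡ 9 mod 13. x = 0×13×1 + 10×3×9 ≡ 36 mod 39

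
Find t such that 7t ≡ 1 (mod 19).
Since 19 is prime, by Fermat 7^(-1) ≡ 7^{17} ≡ 11 (mod 19). Verify: 7 × 11 = 77 ≡ 1 (mod 19)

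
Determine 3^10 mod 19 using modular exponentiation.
By repeated squaring mod 19: 3^{1}≡3, 3^{2}≡9, 3^{4}≡5, 3^{8}≡6. Then 3^{10} = 3^{8+2} ≡ 6 × 9 ≡ 16 mod 19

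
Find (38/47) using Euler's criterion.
(38/47) = 38^{23} mod 47 = -1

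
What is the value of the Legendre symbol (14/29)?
(14/29) = 14^{14} mod 29 = -1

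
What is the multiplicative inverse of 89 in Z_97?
Since 97 is prime, by Fermat 89^(-1) ≡ 89^{95} ≡ 12 mod 97. Verify: 89 × 12 = 1068 ≡ 1 mod 97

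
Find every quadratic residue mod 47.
Squares in Z_47*: {1, 2, 3, 4, 6, 7, 8, 9, 12, 14, 16, 17, 18, 21, 24, 25, 27, 28, 32, 34, 36, 37, 42}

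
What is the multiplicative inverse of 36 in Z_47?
Since 47 is prime, by Fermat 36^(-1) ≡ 36^{45} ≡ 17 mod 47. Verify: 36 × 17 = 612 ≡ 1 mod 47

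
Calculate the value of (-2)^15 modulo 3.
Using Fermat: (-2)^{2} ≡ 1 mod 3. 15 ≡ 1 mod 2. So (-2)^{15} ≡ (-2)^{1} ≡ 1 mod 3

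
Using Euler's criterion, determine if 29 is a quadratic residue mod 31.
By Euler's criterion: 29^{15} ≡ 30 (mod 31). Since this equals -1 (≡ 30), 29 is not a QR.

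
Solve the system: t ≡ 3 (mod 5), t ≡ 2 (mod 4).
M = 5 × 4 = 20. M₁ = 4, y₁ ≡ 4 (mod 5). M₂ = 5, y₂ ≡ 1 (mod 4). t = 3×4×4 + 2×5×1 ≡ 18 (mod 20)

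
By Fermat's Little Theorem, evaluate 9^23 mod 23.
By Fermat: 9^{22} ≡ 1 (mod 23). So 9^{23} = 9^{22} · 9^{1} ≡ 9^{1} ≡ 9 (mod 23)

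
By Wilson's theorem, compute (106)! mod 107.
By Wilson's theorem, (106)! ≡ -1 ≡ 106 mod 107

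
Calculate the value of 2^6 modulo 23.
By repeated squaring (mod 23): 2^{1}≡2, 2^{2}≡4, 2^{4}≡16. Then 2^{6} = 2^{4+2} ≡ 16 × 4 ≡ 18 (mod 23)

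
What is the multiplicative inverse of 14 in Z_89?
Since 89 is prime, by Fermat 14^(-1) ≡ 14^{87} ≡ 70 (mod 89). Verify: 14 × 70 = 980 ≡ 1 (mod 89)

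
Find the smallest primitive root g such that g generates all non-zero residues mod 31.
g = 3. Powers: [3, 9, 27, 19, 26, 16, 17, 20, ...] generates all 30 non-zero residues.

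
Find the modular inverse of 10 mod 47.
Since 47 is prime, by Fermat 10^(-1) ≡ 10^{45} ≡ 33 (mod 47). Verify: 10 × 33 = 330 ≡ 1 (mod 47)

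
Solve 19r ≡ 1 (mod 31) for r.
Since 31 is prime, by Fermat 19^(-1) ≡ 19^{29} ≡ 18 (mod 31). Verify: 19 × 18 = 342 ≡ 1 (mod 31)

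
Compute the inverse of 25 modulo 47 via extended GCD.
Extended GCD: 25(-15) + 47(8) = 1. So 25^(-1) ≡ -15 ≡ 32 mod 47. Verify: 25 × 32 = 800 ≡ 1 mod 47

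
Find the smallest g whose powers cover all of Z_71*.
g = 7. Powers: [7, 49, 59, 58, 51, 2, 14, 27, 47, ...] generates all 70 non-zero residues.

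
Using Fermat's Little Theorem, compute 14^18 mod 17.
By Fermat: 14^{16} ≡ 1 (mod 17). So 14^{18} = 14^{16} · 14^{2} ≡ 14^{2} ≡ 9 (mod 17)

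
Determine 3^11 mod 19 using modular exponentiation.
By repeated squaring (mod 19): 3^{1}≡3, 3^{2}≡9, 3^{4}≡5, 3^{8}≡6. Then 3^{11} = 3^{8+2+1} ≡ 6 × 9 × 3 ≡ 10 (mod 19)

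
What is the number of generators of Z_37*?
A prime p has φ(p-1) primitive roots; here φ(36) = 12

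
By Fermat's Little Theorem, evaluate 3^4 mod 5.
By Fermat's Little Theorem, 3^{4} ≡ 1 (mod 5) since 5 is prime and gcd(3, 5) = 1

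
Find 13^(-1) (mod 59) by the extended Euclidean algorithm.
Extended GCD: 13(-9) + 59(2) = 1. So 13^(-1) ≡ -9 ≡ 50 (mod 59). Verify: 13 × 50 = 650 ≡ 1 (mod 59)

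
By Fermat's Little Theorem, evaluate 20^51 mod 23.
By Fermat: 20^{22} ≡ 1 mod 23. 51 = 2×22 + 7. So 20^{51} ≡ 20^{7} ≡ 21 mod 23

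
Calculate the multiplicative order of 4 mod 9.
Powers of 4 mod 9: 4^1≡4, 4^2≡7, 4^3≡1. ord_9(4) = 3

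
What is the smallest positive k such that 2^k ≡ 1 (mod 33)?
Powers of 2 mod 33: 2^1≡2, 2^2≡4, 2^3≡8, 2^4≡16, 2^5≡32, 2^6≡31, 2^7≡29, 2^8≡25, 2^9≡17, 2^10≡1. Order = 10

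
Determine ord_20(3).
Powers of 3 mod 20: 3^1≡3, 3^2≡9, 3^3≡7, 3^4≡1. ord_20(3) = 4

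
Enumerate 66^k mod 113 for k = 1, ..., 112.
66^1, 66^2, ..., 66^{112} mod 113: [66, 62, 24, 2, 19, 11, 48, 4, 38, 22, 96, 8, 76, 44, 79, 16, 39, 88, 45, 32, 78, 63, 90, 64, 43, 13, 67, 15, 86, 26, 21, 30, 59, 52, 42, 60, 5, 104, 84, 7, 10, 95, 55, 14, 20, 77, 110, 28, 40, 41, 107, 56, 80, 82, 101, 112, 47, 51, 89, 111, 94, 102, 65, 109, 75, 91, 17, 105, 37, 69, 34, 97, 74, 25, 68, 81, 35, 50, 23, 49, 70, 100, 46, 98, 27, 87, 92, 83, 54, 61, 71, 53, 108, 9, 29, 106, 103, 18, 58, 99, 93, 36, 3, 85, 73, 72, 6, 57, 33, 31, 12, 1]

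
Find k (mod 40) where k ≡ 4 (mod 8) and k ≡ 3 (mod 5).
M = 8 × 5 = 40. M₁ = 5, y₁ ≡ 5 (mod 8). M₂ = 8, y₂ ≡ 2 (mod 5). k = 4×5×5 + 3×8×2 ≡ 28 (mod 40)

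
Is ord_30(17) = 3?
Powers of 17 mod 30: 17^1≡17, 17^2≡19, 17^3≡23, 17^4≡1. 17^3≡23≢1, so ord ≠ 3. No, the actual order is 4.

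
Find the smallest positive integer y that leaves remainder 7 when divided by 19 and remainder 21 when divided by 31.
M = 19 × 31 = 589. M₁ = 31, y₁ ≡ 8 mod 19. M₂ = 19, y₂ ≡ 18 mod 31. y = 7×31×8 + 21×19×18 ≡ 83 mod 589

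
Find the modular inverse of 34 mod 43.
Since 43 is prime, by Fermat 34^(-1) ≡ 34^{41} ≡ 19 mod 43. Verify: 34 × 19 = 646 ≡ 1 mod 43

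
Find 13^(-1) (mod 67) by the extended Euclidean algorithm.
Extended GCD: 13(31) + 67(-6) = 1. So 13^(-1) ≡ 31 (mod 67). Verify: 13 × 31 = 403 ≡ 1 (mod 67)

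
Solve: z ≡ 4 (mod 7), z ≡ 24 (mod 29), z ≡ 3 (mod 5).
M = 7 × 29 × 5 = 1015. M₁ = 145, y₁ ≡ 3 (mod 7). M₂ = 35, y₂ ≡ 5 (mod 29). M₃ = 203, y₃ ≡ 2 (mod 5). z = 4×145×3 + 24×35×5 + 3×203×2 ≡ 53 (mod 1015)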